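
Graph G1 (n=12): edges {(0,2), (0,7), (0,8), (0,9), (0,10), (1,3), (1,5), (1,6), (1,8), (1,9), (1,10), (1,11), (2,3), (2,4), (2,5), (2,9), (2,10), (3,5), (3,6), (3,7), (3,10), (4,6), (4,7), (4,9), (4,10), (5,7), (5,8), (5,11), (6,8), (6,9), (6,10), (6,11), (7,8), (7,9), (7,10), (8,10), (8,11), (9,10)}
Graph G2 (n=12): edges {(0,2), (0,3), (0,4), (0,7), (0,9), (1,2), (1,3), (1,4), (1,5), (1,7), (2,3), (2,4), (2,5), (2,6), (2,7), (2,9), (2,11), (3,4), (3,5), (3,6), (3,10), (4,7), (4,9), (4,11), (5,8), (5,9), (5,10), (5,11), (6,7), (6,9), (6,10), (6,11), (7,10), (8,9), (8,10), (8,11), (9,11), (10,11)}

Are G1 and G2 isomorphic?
Yes, isomorphic

The graphs are isomorphic.
One valid mapping φ: V(G1) → V(G2): 0→1, 1→11, 2→7, 3→6, 4→0, 5→10, 6→9, 7→3, 8→5, 9→4, 10→2, 11→8

Verify φ preserves adjacency — for each edge of G1, its image is an edge of G2:
  (0,2) → (φ(0),φ(2)) = (1,7) ∈ E(G2) ✓
  (0,7) → (φ(0),φ(7)) = (1,3) ∈ E(G2) ✓
  (0,8) → (φ(0),φ(8)) = (1,5) ∈ E(G2) ✓
  (0,9) → (φ(0),φ(9)) = (1,4) ∈ E(G2) ✓
  (0,10) → (φ(0),φ(10)) = (1,2) ∈ E(G2) ✓
  (1,3) → (φ(1),φ(3)) = (6,11) ∈ E(G2) ✓
  (1,5) → (φ(1),φ(5)) = (10,11) ∈ E(G2) ✓
  (1,6) → (φ(1),φ(6)) = (9,11) ∈ E(G2) ✓
  (1,8) → (φ(1),φ(8)) = (5,11) ∈ E(G2) ✓
  (1,9) → (φ(1),φ(9)) = (4,11) ∈ E(G2) ✓
  (1,10) → (φ(1),φ(10)) = (2,11) ∈ E(G2) ✓
  (1,11) → (φ(1),φ(11)) = (8,11) ∈ E(G2) ✓
  (2,3) → (φ(2),φ(3)) = (6,7) ∈ E(G2) ✓
  (2,4) → (φ(2),φ(4)) = (0,7) ∈ E(G2) ✓
  (2,5) → (φ(2),φ(5)) = (7,10) ∈ E(G2) ✓
  (2,9) → (φ(2),φ(9)) = (4,7) ∈ E(G2) ✓
  (2,10) → (φ(2),φ(10)) = (2,7) ∈ E(G2) ✓
  (3,5) → (φ(3),φ(5)) = (6,10) ∈ E(G2) ✓
  (3,6) → (φ(3),φ(6)) = (6,9) ∈ E(G2) ✓
  (3,7) → (φ(3),φ(7)) = (3,6) ∈ E(G2) ✓
  (3,10) → (φ(3),φ(10)) = (2,6) ∈ E(G2) ✓
  (4,6) → (φ(4),φ(6)) = (0,9) ∈ E(G2) ✓
  (4,7) → (φ(4),φ(7)) = (0,3) ∈ E(G2) ✓
  (4,9) → (φ(4),φ(9)) = (0,4) ∈ E(G2) ✓
  (4,10) → (φ(4),φ(10)) = (0,2) ∈ E(G2) ✓
  (5,7) → (φ(5),φ(7)) = (3,10) ∈ E(G2) ✓
  (5,8) → (φ(5),φ(8)) = (5,10) ∈ E(G2) ✓
  (5,11) → (φ(5),φ(11)) = (8,10) ∈ E(G2) ✓
  (6,8) → (φ(6),φ(8)) = (5,9) ∈ E(G2) ✓
  (6,9) → (φ(6),φ(9)) = (4,9) ∈ E(G2) ✓
  (6,10) → (φ(6),φ(10)) = (2,9) ∈ E(G2) ✓
  (6,11) → (φ(6),φ(11)) = (8,9) ∈ E(G2) ✓
  (7,8) → (φ(7),φ(8)) = (3,5) ∈ E(G2) ✓
  (7,9) → (φ(7),φ(9)) = (3,4) ∈ E(G2) ✓
  (7,10) → (φ(7),φ(10)) = (2,3) ∈ E(G2) ✓
  (8,10) → (φ(8),φ(10)) = (2,5) ∈ E(G2) ✓
  (8,11) → (φ(8),φ(11)) = (5,8) ∈ E(G2) ✓
  (9,10) → (φ(9),φ(10)) = (2,4) ∈ E(G2) ✓
All 38 edges of G1 map to edges of G2, and |E(G1)| = |E(G2)| = 38, so φ is a bijection on edges as well as vertices. Hence G1 ≅ G2.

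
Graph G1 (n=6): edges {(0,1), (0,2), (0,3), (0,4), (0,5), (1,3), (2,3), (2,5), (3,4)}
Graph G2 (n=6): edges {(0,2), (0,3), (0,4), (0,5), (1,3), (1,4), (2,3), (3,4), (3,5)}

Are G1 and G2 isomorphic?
Yes, isomorphic

The graphs are isomorphic.
One valid mapping φ: V(G1) → V(G2): 0→3, 1→2, 2→4, 3→0, 4→5, 5→1

Verify φ preserves adjacency — for each edge of G1, its image is an edge of G2:
  (0,1) → (φ(0),φ(1)) = (2,3) ∈ E(G2) ✓
  (0,2) → (φ(0),φ(2)) = (3,4) ∈ E(G2) ✓
  (0,3) → (φ(0),φ(3)) = (0,3) ∈ E(G2) ✓
  (0,4) → (φ(0),φ(4)) = (3,5) ∈ E(G2) ✓
  (0,5) → (φ(0),φ(5)) = (1,3) ∈ E(G2) ✓
  (1,3) → (φ(1),φ(3)) = (0,2) ∈ E(G2) ✓
  (2,3) → (φ(2),φ(3)) = (0,4) ∈ E(G2) ✓
  (2,5) → (φ(2),φ(5)) = (1,4) ∈ E(G2) ✓
  (3,4) → (φ(3),φ(4)) = (0,5) ∈ E(G2) ✓
All 9 edges of G1 map to edges of G2, and |E(G1)| = |E(G2)| = 9, so φ is a bijection on edges as well as vertices. Hence G1 ≅ G2.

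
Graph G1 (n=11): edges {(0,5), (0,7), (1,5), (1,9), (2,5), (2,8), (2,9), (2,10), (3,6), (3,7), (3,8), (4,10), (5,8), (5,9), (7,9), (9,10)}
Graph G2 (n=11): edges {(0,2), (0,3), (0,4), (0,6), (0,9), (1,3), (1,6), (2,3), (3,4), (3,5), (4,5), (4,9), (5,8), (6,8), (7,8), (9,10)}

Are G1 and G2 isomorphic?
Yes, isomorphic

The graphs are isomorphic.
One valid mapping φ: V(G1) → V(G2): 0→1, 1→2, 2→4, 3→8, 4→10, 5→3, 6→7, 7→6, 8→5, 9→0, 10→9

Verify φ preserves adjacency — for each edge of G1, its image is an edge of G2:
  (0,5) → (φ(0),φ(5)) = (1,3) ∈ E(G2) ✓
  (0,7) → (φ(0),φ(7)) = (1,6) ∈ E(G2) ✓
  (1,5) → (φ(1),φ(5)) = (2,3) ∈ E(G2) ✓
  (1,9) → (φ(1),φ(9)) = (0,2) ∈ E(G2) ✓
  (2,5) → (φ(2),φ(5)) = (3,4) ∈ E(G2) ✓
  (2,8) → (φ(2),φ(8)) = (4,5) ∈ E(G2) ✓
  (2,9) → (φ(2),φ(9)) = (0,4) ∈ E(G2) ✓
  (2,10) → (φ(2),φ(10)) = (4,9) ∈ E(G2) ✓
  (3,6) → (φ(3),φ(6)) = (7,8) ∈ E(G2) ✓
  (3,7) → (φ(3),φ(7)) = (6,8) ∈ E(G2) ✓
  (3,8) → (φ(3),φ(8)) = (5,8) ∈ E(G2) ✓
  (4,10) → (φ(4),φ(10)) = (9,10) ∈ E(G2) ✓
  (5,8) → (φ(5),φ(8)) = (3,5) ∈ E(G2) ✓
  (5,9) → (φ(5),φ(9)) = (0,3) ∈ E(G2) ✓
  (7,9) → (φ(7),φ(9)) = (0,6) ∈ E(G2) ✓
  (9,10) → (φ(9),φ(10)) = (0,9) ∈ E(G2) ✓
All 16 edges of G1 map to edges of G2, and |E(G1)| = |E(G2)| = 16, so φ is a bijection on edges as well as vertices. Hence G1 ≅ G2.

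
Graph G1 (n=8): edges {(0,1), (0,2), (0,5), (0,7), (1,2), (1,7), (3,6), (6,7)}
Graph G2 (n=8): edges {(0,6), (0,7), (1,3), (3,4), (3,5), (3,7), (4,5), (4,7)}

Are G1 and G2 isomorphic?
Yes, isomorphic

The graphs are isomorphic.
One valid mapping φ: V(G1) → V(G2): 0→3, 1→4, 2→5, 3→6, 4→2, 5→1, 6→0, 7→7

Verify φ preserves adjacency — for each edge of G1, its image is an edge of G2:
  (0,1) → (φ(0),φ(1)) = (3,4) ∈ E(G2) ✓
  (0,2) → (φ(0),φ(2)) = (3,5) ∈ E(G2) ✓
  (0,5) → (φ(0),φ(5)) = (1,3) ∈ E(G2) ✓
  (0,7) → (φ(0),φ(7)) = (3,7) ∈ E(G2) ✓
  (1,2) → (φ(1),φ(2)) = (4,5) ∈ E(G2) ✓
  (1,7) → (φ(1),φ(7)) = (4,7) ∈ E(G2) ✓
  (3,6) → (φ(3),φ(6)) = (0,6) ∈ E(G2) ✓
  (6,7) → (φ(6),φ(7)) = (0,7) ∈ E(G2) ✓
All 8 edges of G1 map to edges of G2, and |E(G1)| = |E(G2)| = 8, so φ is a bijection on edges as well as vertices. Hence G1 ≅ G2.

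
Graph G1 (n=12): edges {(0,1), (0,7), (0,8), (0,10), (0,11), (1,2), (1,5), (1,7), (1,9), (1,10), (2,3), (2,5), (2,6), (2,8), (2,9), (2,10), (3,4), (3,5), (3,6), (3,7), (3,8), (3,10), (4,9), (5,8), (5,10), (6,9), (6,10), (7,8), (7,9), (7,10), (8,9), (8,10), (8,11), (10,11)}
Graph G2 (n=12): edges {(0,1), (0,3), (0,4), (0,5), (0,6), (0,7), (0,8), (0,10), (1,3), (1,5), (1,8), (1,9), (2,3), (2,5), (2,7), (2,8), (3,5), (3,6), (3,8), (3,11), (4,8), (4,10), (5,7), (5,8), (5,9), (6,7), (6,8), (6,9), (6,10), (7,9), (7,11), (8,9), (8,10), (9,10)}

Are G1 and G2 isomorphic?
Yes, isomorphic

The graphs are isomorphic.
One valid mapping φ: V(G1) → V(G2): 0→10, 1→9, 2→5, 3→3, 4→11, 5→1, 6→2, 7→6, 8→0, 9→7, 10→8, 11→4

Verify φ preserves adjacency — for each edge of G1, its image is an edge of G2:
  (0,1) → (φ(0),φ(1)) = (9,10) ∈ E(G2) ✓
  (0,7) → (φ(0),φ(7)) = (6,10) ∈ E(G2) ✓
  (0,8) → (φ(0),φ(8)) = (0,10) ∈ E(G2) ✓
  (0,10) → (φ(0),φ(10)) = (8,10) ∈ E(G2) ✓
  (0,11) → (φ(0),φ(11)) = (4,10) ∈ E(G2) ✓
  (1,2) → (φ(1),φ(2)) = (5,9) ∈ E(G2) ✓
  (1,5) → (φ(1),φ(5)) = (1,9) ∈ E(G2) ✓
  (1,7) → (φ(1),φ(7)) = (6,9) ∈ E(G2) ✓
  (1,9) → (φ(1),φ(9)) = (7,9) ∈ E(G2) ✓
  (1,10) → (φ(1),φ(10)) = (8,9) ∈ E(G2) ✓
  (2,3) → (φ(2),φ(3)) = (3,5) ∈ E(G2) ✓
  (2,5) → (φ(2),φ(5)) = (1,5) ∈ E(G2) ✓
  (2,6) → (φ(2),φ(6)) = (2,5) ∈ E(G2) ✓
  (2,8) → (φ(2),φ(8)) = (0,5) ∈ E(G2) ✓
  (2,9) → (φ(2),φ(9)) = (5,7) ∈ E(G2) ✓
  (2,10) → (φ(2),φ(10)) = (5,8) ∈ E(G2) ✓
  (3,4) → (φ(3),φ(4)) = (3,11) ∈ E(G2) ✓
  (3,5) → (φ(3),φ(5)) = (1,3) ∈ E(G2) ✓
  (3,6) → (φ(3),φ(6)) = (2,3) ∈ E(G2) ✓
  (3,7) → (φ(3),φ(7)) = (3,6) ∈ E(G2) ✓
  (3,8) → (φ(3),φ(8)) = (0,3) ∈ E(G2) ✓
  (3,10) → (φ(3),φ(10)) = (3,8) ∈ E(G2) ✓
  (4,9) → (φ(4),φ(9)) = (7,11) ∈ E(G2) ✓
  (5,8) → (φ(5),φ(8)) = (0,1) ∈ E(G2) ✓
  (5,10) → (φ(5),φ(10)) = (1,8) ∈ E(G2) ✓
  (6,9) → (φ(6),φ(9)) = (2,7) ∈ E(G2) ✓
  (6,10) → (φ(6),φ(10)) = (2,8) ∈ E(G2) ✓
  (7,8) → (φ(7),φ(8)) = (0,6) ∈ E(G2) ✓
  (7,9) → (φ(7),φ(9)) = (6,7) ∈ E(G2) ✓
  (7,10) → (φ(7),φ(10)) = (6,8) ∈ E(G2) ✓
  (8,9) → (φ(8),φ(9)) = (0,7) ∈ E(G2) ✓
  (8,10) → (φ(8),φ(10)) = (0,8) ∈ E(G2) ✓
  (8,11) → (φ(8),φ(11)) = (0,4) ∈ E(G2) ✓
  (10,11) → (φ(10),φ(11)) = (4,8) ∈ E(G2) ✓
All 34 edges of G1 map to edges of G2, and |E(G1)| = |E(G2)| = 34, so φ is a bijection on edges as well as vertices. Hence G1 ≅ G2.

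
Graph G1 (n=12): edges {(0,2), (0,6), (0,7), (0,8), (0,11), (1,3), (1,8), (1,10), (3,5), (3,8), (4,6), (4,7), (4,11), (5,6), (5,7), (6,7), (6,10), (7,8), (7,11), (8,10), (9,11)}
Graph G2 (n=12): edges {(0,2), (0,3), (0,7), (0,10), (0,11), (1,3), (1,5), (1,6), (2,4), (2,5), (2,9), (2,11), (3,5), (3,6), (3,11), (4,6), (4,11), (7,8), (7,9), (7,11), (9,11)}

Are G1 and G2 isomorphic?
Yes, isomorphic

The graphs are isomorphic.
One valid mapping φ: V(G1) → V(G2): 0→0, 1→1, 2→10, 3→6, 4→9, 5→4, 6→2, 7→11, 8→3, 9→8, 10→5, 11→7

Verify φ preserves adjacency — for each edge of G1, its image is an edge of G2:
  (0,2) → (φ(0),φ(2)) = (0,10) ∈ E(G2) ✓
  (0,6) → (φ(0),φ(6)) = (0,2) ∈ E(G2) ✓
  (0,7) → (φ(0),φ(7)) = (0,11) ∈ E(G2) ✓
  (0,8) → (φ(0),φ(8)) = (0,3) ∈ E(G2) ✓
  (0,11) → (φ(0),φ(11)) = (0,7) ∈ E(G2) ✓
  (1,3) → (φ(1),φ(3)) = (1,6) ∈ E(G2) ✓
  (1,8) → (φ(1),φ(8)) = (1,3) ∈ E(G2) ✓
  (1,10) → (φ(1),φ(10)) = (1,5) ∈ E(G2) ✓
  (3,5) → (φ(3),φ(5)) = (4,6) ∈ E(G2) ✓
  (3,8) → (φ(3),φ(8)) = (3,6) ∈ E(G2) ✓
  (4,6) → (φ(4),φ(6)) = (2,9) ∈ E(G2) ✓
  (4,7) → (φ(4),φ(7)) = (9,11) ∈ E(G2) ✓
  (4,11) → (φ(4),φ(11)) = (7,9) ∈ E(G2) ✓
  (5,6) → (φ(5),φ(6)) = (2,4) ∈ E(G2) ✓
  (5,7) → (φ(5),φ(7)) = (4,11) ∈ E(G2) ✓
  (6,7) → (φ(6),φ(7)) = (2,11) ∈ E(G2) ✓
  (6,10) → (φ(6),φ(10)) = (2,5) ∈ E(G2) ✓
  (7,8) → (φ(7),φ(8)) = (3,11) ∈ E(G2) ✓
  (7,11) → (φ(7),φ(11)) = (7,11) ∈ E(G2) ✓
  (8,10) → (φ(8),φ(10)) = (3,5) ∈ E(G2) ✓
  (9,11) → (φ(9),φ(11)) = (7,8) ∈ E(G2) ✓
All 21 edges of G1 map to edges of G2, and |E(G1)| = |E(G2)| = 21, so φ is a bijection on edges as well as vertices. Hence G1 ≅ G2.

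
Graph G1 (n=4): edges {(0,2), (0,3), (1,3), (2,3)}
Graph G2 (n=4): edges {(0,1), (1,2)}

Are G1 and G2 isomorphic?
No, not isomorphic

The graphs are NOT isomorphic.

Counting triangles (3-cliques): G1 has 1, G2 has 0.
Triangle count is an isomorphism invariant, so differing triangle counts rule out isomorphism.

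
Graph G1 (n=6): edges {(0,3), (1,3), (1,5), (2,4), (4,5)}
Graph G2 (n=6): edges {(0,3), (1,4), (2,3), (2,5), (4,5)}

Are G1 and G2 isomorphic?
Yes, isomorphic

The graphs are isomorphic.
One valid mapping φ: V(G1) → V(G2): 0→0, 1→2, 2→1, 3→3, 4→4, 5→5

Verify φ preserves adjacency — for each edge of G1, its image is an edge of G2:
  (0,3) → (φ(0),φ(3)) = (0,3) ∈ E(G2) ✓
  (1,3) → (φ(1),φ(3)) = (2,3) ∈ E(G2) ✓
  (1,5) → (φ(1),φ(5)) = (2,5) ∈ E(G2) ✓
  (2,4) → (φ(2),φ(4)) = (1,4) ∈ E(G2) ✓
  (4,5) → (φ(4),φ(5)) = (4,5) ∈ E(G2) ✓
All 5 edges of G1 map to edges of G2, and |E(G1)| = |E(G2)| = 5, so φ is a bijection on edges as well as vertices. Hence G1 ≅ G2.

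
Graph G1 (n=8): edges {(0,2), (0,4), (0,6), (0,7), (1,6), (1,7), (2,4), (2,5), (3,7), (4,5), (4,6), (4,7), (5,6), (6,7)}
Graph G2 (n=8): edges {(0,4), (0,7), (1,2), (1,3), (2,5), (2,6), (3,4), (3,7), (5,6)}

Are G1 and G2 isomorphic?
No, not isomorphic

The graphs are NOT isomorphic.

Degrees in G1: deg(0)=4, deg(1)=2, deg(2)=3, deg(3)=1, deg(4)=5, deg(5)=3, deg(6)=5, deg(7)=5.
Sorted degree sequence of G1: [5, 5, 5, 4, 3, 3, 2, 1].
Degrees in G2: deg(0)=2, deg(1)=2, deg(2)=3, deg(3)=3, deg(4)=2, deg(5)=2, deg(6)=2, deg(7)=2.
Sorted degree sequence of G2: [3, 3, 2, 2, 2, 2, 2, 2].
The (sorted) degree sequence is an isomorphism invariant, so since G1 and G2 have different degree sequences they cannot be isomorphic.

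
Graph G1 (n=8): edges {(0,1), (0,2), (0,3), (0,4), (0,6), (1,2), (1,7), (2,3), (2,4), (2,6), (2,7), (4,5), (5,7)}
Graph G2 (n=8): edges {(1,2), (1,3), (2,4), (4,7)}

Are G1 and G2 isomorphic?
No, not isomorphic

The graphs are NOT isomorphic.

Connected components of G1: 1 component(s) with vertex sets [[0, 1, 2, 3, 4, 5, 6, 7]], sizes [8].
Connected components of G2: 4 component(s) with vertex sets [[0], [5], [6], [1, 2, 3, 4, 7]], sizes [1, 1, 1, 5].
The number of connected components (and the multiset of component sizes) is an isomorphism invariant — an isomorphism maps each component of G1 bijectively onto a component of G2. Since G1 has 1 component(s) and G2 has 4, they cannot be isomorphic.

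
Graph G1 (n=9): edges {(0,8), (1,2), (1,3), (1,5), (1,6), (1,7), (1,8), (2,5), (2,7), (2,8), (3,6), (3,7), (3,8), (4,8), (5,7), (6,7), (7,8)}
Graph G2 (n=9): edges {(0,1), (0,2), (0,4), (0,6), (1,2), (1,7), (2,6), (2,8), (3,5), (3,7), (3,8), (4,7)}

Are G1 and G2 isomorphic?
No, not isomorphic

The graphs are NOT isomorphic.

Degrees in G1: deg(0)=1, deg(1)=6, deg(2)=4, deg(3)=4, deg(4)=1, deg(5)=3, deg(6)=3, deg(7)=6, deg(8)=6.
Sorted degree sequence of G1: [6, 6, 6, 4, 4, 3, 3, 1, 1].
Degrees in G2: deg(0)=4, deg(1)=3, deg(2)=4, deg(3)=3, deg(4)=2, deg(5)=1, deg(6)=2, deg(7)=3, deg(8)=2.
Sorted degree sequence of G2: [4, 4, 3, 3, 3, 2, 2, 2, 1].
The (sorted) degree sequence is an isomorphism invariant, so since G1 and G2 have different degree sequences they cannot be isomorphic.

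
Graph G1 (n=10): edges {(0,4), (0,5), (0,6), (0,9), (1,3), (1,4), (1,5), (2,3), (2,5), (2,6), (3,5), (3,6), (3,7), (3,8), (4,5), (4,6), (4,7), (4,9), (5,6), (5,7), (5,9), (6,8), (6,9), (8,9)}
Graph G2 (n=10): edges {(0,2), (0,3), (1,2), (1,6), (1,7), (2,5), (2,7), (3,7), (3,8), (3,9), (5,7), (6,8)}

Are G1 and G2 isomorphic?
No, not isomorphic

The graphs are NOT isomorphic.

Connected components of G1: 1 component(s) with vertex sets [[0, 1, 2, 3, 4, 5, 6, 7, 8, 9]], sizes [10].
Connected components of G2: 2 component(s) with vertex sets [[4], [0, 1, 2, 3, 5, 6, 7, 8, 9]], sizes [1, 9].
The number of connected components (and the multiset of component sizes) is an isomorphism invariant — an isomorphism maps each component of G1 bijectively onto a component of G2. Since G1 has 1 component(s) and G2 has 2, they cannot be isomorphic.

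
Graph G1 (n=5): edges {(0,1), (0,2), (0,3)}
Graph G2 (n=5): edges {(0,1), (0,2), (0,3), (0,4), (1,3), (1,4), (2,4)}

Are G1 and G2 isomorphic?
No, not isomorphic

The graphs are NOT isomorphic.

Degrees in G1: deg(0)=3, deg(1)=1, deg(2)=1, deg(3)=1, deg(4)=0.
Sorted degree sequence of G1: [3, 1, 1, 1, 0].
Degrees in G2: deg(0)=4, deg(1)=3, deg(2)=2, deg(3)=2, deg(4)=3.
Sorted degree sequence of G2: [4, 3, 3, 2, 2].
The (sorted) degree sequence is an isomorphism invariant, so since G1 and G2 have different degree sequences they cannot be isomorphic.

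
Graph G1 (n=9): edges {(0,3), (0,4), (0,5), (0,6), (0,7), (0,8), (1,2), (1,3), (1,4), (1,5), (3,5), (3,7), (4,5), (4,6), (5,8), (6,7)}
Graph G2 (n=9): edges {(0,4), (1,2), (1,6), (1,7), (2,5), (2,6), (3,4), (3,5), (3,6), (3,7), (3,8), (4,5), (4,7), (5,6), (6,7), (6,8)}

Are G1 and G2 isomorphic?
Yes, isomorphic

The graphs are isomorphic.
One valid mapping φ: V(G1) → V(G2): 0→6, 1→4, 2→0, 3→7, 4→5, 5→3, 6→2, 7→1, 8→8

Verify φ preserves adjacency — for each edge of G1, its image is an edge of G2:
  (0,3) → (φ(0),φ(3)) = (6,7) ∈ E(G2) ✓
  (0,4) → (φ(0),φ(4)) = (5,6) ∈ E(G2) ✓
  (0,5) → (φ(0),φ(5)) = (3,6) ∈ E(G2) ✓
  (0,6) → (φ(0),φ(6)) = (2,6) ∈ E(G2) ✓
  (0,7) → (φ(0),φ(7)) = (1,6) ∈ E(G2) ✓
  (0,8) → (φ(0),φ(8)) = (6,8) ∈ E(G2) ✓
  (1,2) → (φ(1),φ(2)) = (0,4) ∈ E(G2) ✓
  (1,3) → (φ(1),φ(3)) = (4,7) ∈ E(G2) ✓
  (1,4) → (φ(1),φ(4)) = (4,5) ∈ E(G2) ✓
  (1,5) → (φ(1),φ(5)) = (3,4) ∈ E(G2) ✓
  (3,5) → (φ(3),φ(5)) = (3,7) ∈ E(G2) ✓
  (3,7) → (φ(3),φ(7)) = (1,7) ∈ E(G2) ✓
  (4,5) → (φ(4),φ(5)) = (3,5) ∈ E(G2) ✓
  (4,6) → (φ(4),φ(6)) = (2,5) ∈ E(G2) ✓
  (5,8) → (φ(5),φ(8)) = (3,8) ∈ E(G2) ✓
  (6,7) → (φ(6),φ(7)) = (1,2) ∈ E(G2) ✓
All 16 edges of G1 map to edges of G2, and |E(G1)| = |E(G2)| = 16, so φ is a bijection on edges as well as vertices. Hence G1 ≅ G2.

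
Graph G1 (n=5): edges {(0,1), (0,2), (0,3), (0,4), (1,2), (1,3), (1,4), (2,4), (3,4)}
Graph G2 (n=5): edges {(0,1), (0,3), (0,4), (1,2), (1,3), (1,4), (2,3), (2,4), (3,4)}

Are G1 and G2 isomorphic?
Yes, isomorphic

The graphs are isomorphic.
One valid mapping φ: V(G1) → V(G2): 0→1, 1→3, 2→2, 3→0, 4→4

Verify φ preserves adjacency — for each edge of G1, its image is an edge of G2:
  (0,1) → (φ(0),φ(1)) = (1,3) ∈ E(G2) ✓
  (0,2) → (φ(0),φ(2)) = (1,2) ∈ E(G2) ✓
  (0,3) → (φ(0),φ(3)) = (0,1) ∈ E(G2) ✓
  (0,4) → (φ(0),φ(4)) = (1,4) ∈ E(G2) ✓
  (1,2) → (φ(1),φ(2)) = (2,3) ∈ E(G2) ✓
  (1,3) → (φ(1),φ(3)) = (0,3) ∈ E(G2) ✓
  (1,4) → (φ(1),φ(4)) = (3,4) ∈ E(G2) ✓
  (2,4) → (φ(2),φ(4)) = (2,4) ∈ E(G2) ✓
  (3,4) → (φ(3),φ(4)) = (0,4) ∈ E(G2) ✓
All 9 edges of G1 map to edges of G2, and |E(G1)| = |E(G2)| = 9, so φ is a bijection on edges as well as vertices. Hence G1 ≅ G2.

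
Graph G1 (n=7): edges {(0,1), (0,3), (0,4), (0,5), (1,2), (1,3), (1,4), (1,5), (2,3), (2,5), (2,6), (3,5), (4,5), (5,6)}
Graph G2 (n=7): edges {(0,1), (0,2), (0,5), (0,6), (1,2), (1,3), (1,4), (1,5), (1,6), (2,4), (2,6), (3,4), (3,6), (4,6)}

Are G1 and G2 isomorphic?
Yes, isomorphic

The graphs are isomorphic.
One valid mapping φ: V(G1) → V(G2): 0→4, 1→6, 2→0, 3→2, 4→3, 5→1, 6→5

Verify φ preserves adjacency — for each edge of G1, its image is an edge of G2:
  (0,1) → (φ(0),φ(1)) = (4,6) ∈ E(G2) ✓
  (0,3) → (φ(0),φ(3)) = (2,4) ∈ E(G2) ✓
  (0,4) → (φ(0),φ(4)) = (3,4) ∈ E(G2) ✓
  (0,5) → (φ(0),φ(5)) = (1,4) ∈ E(G2) ✓
  (1,2) → (φ(1),φ(2)) = (0,6) ∈ E(G2) ✓
  (1,3) → (φ(1),φ(3)) = (2,6) ∈ E(G2) ✓
  (1,4) → (φ(1),φ(4)) = (3,6) ∈ E(G2) ✓
  (1,5) → (φ(1),φ(5)) = (1,6) ∈ E(G2) ✓
  (2,3) → (φ(2),φ(3)) = (0,2) ∈ E(G2) ✓
  (2,5) → (φ(2),φ(5)) = (0,1) ∈ E(G2) ✓
  (2,6) → (φ(2),φ(6)) = (0,5) ∈ E(G2) ✓
  (3,5) → (φ(3),φ(5)) = (1,2) ∈ E(G2) ✓
  (4,5) → (φ(4),φ(5)) = (1,3) ∈ E(G2) ✓
  (5,6) → (φ(5),φ(6)) = (1,5) ∈ E(G2) ✓
All 14 edges of G1 map to edges of G2, and |E(G1)| = |E(G2)| = 14, so φ is a bijection on edges as well as vertices. Hence G1 ≅ G2.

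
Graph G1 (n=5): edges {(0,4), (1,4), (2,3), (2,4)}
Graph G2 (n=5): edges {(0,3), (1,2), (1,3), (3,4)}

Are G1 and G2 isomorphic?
Yes, isomorphic

The graphs are isomorphic.
One valid mapping φ: V(G1) → V(G2): 0→4, 1→0, 2→1, 3→2, 4→3

Verify φ preserves adjacency — for each edge of G1, its image is an edge of G2:
  (0,4) → (φ(0),φ(4)) = (3,4) ∈ E(G2) ✓
  (1,4) → (φ(1),φ(4)) = (0,3) ∈ E(G2) ✓
  (2,3) → (φ(2),φ(3)) = (1,2) ∈ E(G2) ✓
  (2,4) → (φ(2),φ(4)) = (1,3) ∈ E(G2) ✓
All 4 edges of G1 map to edges of G2, and |E(G1)| = |E(G2)| = 4, so φ is a bijection on edges as well as vertices. Hence G1 ≅ G2.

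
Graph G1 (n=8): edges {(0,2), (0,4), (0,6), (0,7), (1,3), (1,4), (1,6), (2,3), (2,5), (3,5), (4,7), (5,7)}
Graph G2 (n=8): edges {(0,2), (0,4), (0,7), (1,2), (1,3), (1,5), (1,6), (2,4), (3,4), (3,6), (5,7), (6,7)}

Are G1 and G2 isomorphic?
Yes, isomorphic

The graphs are isomorphic.
One valid mapping φ: V(G1) → V(G2): 0→1, 1→7, 2→2, 3→0, 4→6, 5→4, 6→5, 7→3

Verify φ preserves adjacency — for each edge of G1, its image is an edge of G2:
  (0,2) → (φ(0),φ(2)) = (1,2) ∈ E(G2) ✓
  (0,4) → (φ(0),φ(4)) = (1,6) ∈ E(G2) ✓
  (0,6) → (φ(0),φ(6)) = (1,5) ∈ E(G2) ✓
  (0,7) → (φ(0),φ(7)) = (1,3) ∈ E(G2) ✓
  (1,3) → (φ(1),φ(3)) = (0,7) ∈ E(G2) ✓
  (1,4) → (φ(1),φ(4)) = (6,7) ∈ E(G2) ✓
  (1,6) → (φ(1),φ(6)) = (5,7) ∈ E(G2) ✓
  (2,3) → (φ(2),φ(3)) = (0,2) ∈ E(G2) ✓
  (2,5) → (φ(2),φ(5)) = (2,4) ∈ E(G2) ✓
  (3,5) → (φ(3),φ(5)) = (0,4) ∈ E(G2) ✓
  (4,7) → (φ(4),φ(7)) = (3,6) ∈ E(G2) ✓
  (5,7) → (φ(5),φ(7)) = (3,4) ∈ E(G2) ✓
All 12 edges of G1 map to edges of G2, and |E(G1)| = |E(G2)| = 12, so φ is a bijection on edges as well as vertices. Hence G1 ≅ G2.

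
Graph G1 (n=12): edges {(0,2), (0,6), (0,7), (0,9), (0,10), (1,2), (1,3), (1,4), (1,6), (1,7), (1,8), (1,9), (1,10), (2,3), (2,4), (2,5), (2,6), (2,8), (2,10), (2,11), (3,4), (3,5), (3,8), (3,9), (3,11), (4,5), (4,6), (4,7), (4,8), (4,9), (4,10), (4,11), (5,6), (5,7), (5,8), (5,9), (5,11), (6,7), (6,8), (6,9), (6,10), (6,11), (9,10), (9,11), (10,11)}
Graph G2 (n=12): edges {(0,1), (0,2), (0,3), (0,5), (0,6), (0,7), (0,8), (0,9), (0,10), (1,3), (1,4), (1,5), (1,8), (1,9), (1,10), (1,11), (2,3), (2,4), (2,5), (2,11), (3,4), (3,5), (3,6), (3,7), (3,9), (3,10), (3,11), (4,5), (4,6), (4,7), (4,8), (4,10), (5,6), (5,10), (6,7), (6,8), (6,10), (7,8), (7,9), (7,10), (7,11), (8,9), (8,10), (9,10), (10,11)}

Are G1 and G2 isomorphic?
Yes, isomorphic

The graphs are isomorphic.
One valid mapping φ: V(G1) → V(G2): 0→2, 1→1, 2→0, 3→8, 4→10, 5→7, 6→3, 7→11, 8→9, 9→4, 10→5, 11→6

Verify φ preserves adjacency — for each edge of G1, its image is an edge of G2:
  (0,2) → (φ(0),φ(2)) = (0,2) ∈ E(G2) ✓
  (0,6) → (φ(0),φ(6)) = (2,3) ∈ E(G2) ✓
  (0,7) → (φ(0),φ(7)) = (2,11) ∈ E(G2) ✓
  (0,9) → (φ(0),φ(9)) = (2,4) ∈ E(G2) ✓
  (0,10) → (φ(0),φ(10)) = (2,5) ∈ E(G2) ✓
  (1,2) → (φ(1),φ(2)) = (0,1) ∈ E(G2) ✓
  (1,3) → (φ(1),φ(3)) = (1,8) ∈ E(G2) ✓
  (1,4) → (φ(1),φ(4)) = (1,10) ∈ E(G2) ✓
  (1,6) → (φ(1),φ(6)) = (1,3) ∈ E(G2) ✓
  (1,7) → (φ(1),φ(7)) = (1,11) ∈ E(G2) ✓
  (1,8) → (φ(1),φ(8)) = (1,9) ∈ E(G2) ✓
  (1,9) → (φ(1),φ(9)) = (1,4) ∈ E(G2) ✓
  (1,10) → (φ(1),φ(10)) = (1,5) ∈ E(G2) ✓
  (2,3) → (φ(2),φ(3)) = (0,8) ∈ E(G2) ✓
  (2,4) → (φ(2),φ(4)) = (0,10) ∈ E(G2) ✓
  (2,5) → (φ(2),φ(5)) = (0,7) ∈ E(G2) ✓
  (2,6) → (φ(2),φ(6)) = (0,3) ∈ E(G2) ✓
  (2,8) → (φ(2),φ(8)) = (0,9) ∈ E(G2) ✓
  (2,10) → (φ(2),φ(10)) = (0,5) ∈ E(G2) ✓
  (2,11) → (φ(2),φ(11)) = (0,6) ∈ E(G2) ✓
  (3,4) → (φ(3),φ(4)) = (8,10) ∈ E(G2) ✓
  (3,5) → (φ(3),φ(5)) = (7,8) ∈ E(G2) ✓
  (3,8) → (φ(3),φ(8)) = (8,9) ∈ E(G2) ✓
  (3,9) → (φ(3),φ(9)) = (4,8) ∈ E(G2) ✓
  (3,11) → (φ(3),φ(11)) = (6,8) ∈ E(G2) ✓
  (4,5) → (φ(4),φ(5)) = (7,10) ∈ E(G2) ✓
  (4,6) → (φ(4),φ(6)) = (3,10) ∈ E(G2) ✓
  (4,7) → (φ(4),φ(7)) = (10,11) ∈ E(G2) ✓
  (4,8) → (φ(4),φ(8)) = (9,10) ∈ E(G2) ✓
  (4,9) → (φ(4),φ(9)) = (4,10) ∈ E(G2) ✓
  (4,10) → (φ(4),φ(10)) = (5,10) ∈ E(G2) ✓
  (4,11) → (φ(4),φ(11)) = (6,10) ∈ E(G2) ✓
  (5,6) → (φ(5),φ(6)) = (3,7) ∈ E(G2) ✓
  (5,7) → (φ(5),φ(7)) = (7,11) ∈ E(G2) ✓
  (5,8) → (φ(5),φ(8)) = (7,9) ∈ E(G2) ✓
  (5,9) → (φ(5),φ(9)) = (4,7) ∈ E(G2) ✓
  (5,11) → (φ(5),φ(11)) = (6,7) ∈ E(G2) ✓
  (6,7) → (φ(6),φ(7)) = (3,11) ∈ E(G2) ✓
  (6,8) → (φ(6),φ(8)) = (3,9) ∈ E(G2) ✓
  (6,9) → (φ(6),φ(9)) = (3,4) ∈ E(G2) ✓
  (6,10) → (φ(6),φ(10)) = (3,5) ∈ E(G2) ✓
  (6,11) → (φ(6),φ(11)) = (3,6) ∈ E(G2) ✓
  (9,10) → (φ(9),φ(10)) = (4,5) ∈ E(G2) ✓
  (9,11) → (φ(9),φ(11)) = (4,6) ∈ E(G2) ✓
  (10,11) → (φ(10),φ(11)) = (5,6) ∈ E(G2) ✓
All 45 edges of G1 map to edges of G2, and |E(G1)| = |E(G2)| = 45, so φ is a bijection on edges as well as vertices. Hence G1 ≅ G2.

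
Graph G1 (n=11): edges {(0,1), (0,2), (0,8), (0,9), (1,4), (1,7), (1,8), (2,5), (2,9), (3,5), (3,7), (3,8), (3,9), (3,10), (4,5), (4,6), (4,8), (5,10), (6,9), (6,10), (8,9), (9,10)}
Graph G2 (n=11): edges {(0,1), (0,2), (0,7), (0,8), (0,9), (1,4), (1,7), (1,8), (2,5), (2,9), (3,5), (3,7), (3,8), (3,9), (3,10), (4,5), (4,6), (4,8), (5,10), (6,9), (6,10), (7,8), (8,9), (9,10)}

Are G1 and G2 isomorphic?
No, not isomorphic

The graphs are NOT isomorphic.

Counting edges: G1 has 22 edge(s); G2 has 24 edge(s).
Edge count is an isomorphism invariant (a bijection on vertices induces a bijection on edges), so differing edge counts rule out isomorphism.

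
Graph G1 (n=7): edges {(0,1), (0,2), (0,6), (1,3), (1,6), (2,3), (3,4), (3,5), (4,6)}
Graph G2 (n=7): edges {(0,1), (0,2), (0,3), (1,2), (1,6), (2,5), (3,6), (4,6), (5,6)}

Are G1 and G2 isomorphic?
Yes, isomorphic

The graphs are isomorphic.
One valid mapping φ: V(G1) → V(G2): 0→2, 1→1, 2→5, 3→6, 4→3, 5→4, 6→0

Verify φ preserves adjacency — for each edge of G1, its image is an edge of G2:
  (0,1) → (φ(0),φ(1)) = (1,2) ∈ E(G2) ✓
  (0,2) → (φ(0),φ(2)) = (2,5) ∈ E(G2) ✓
  (0,6) → (φ(0),φ(6)) = (0,2) ∈ E(G2) ✓
  (1,3) → (φ(1),φ(3)) = (1,6) ∈ E(G2) ✓
  (1,6) → (φ(1),φ(6)) = (0,1) ∈ E(G2) ✓
  (2,3) → (φ(2),φ(3)) = (5,6) ∈ E(G2) ✓
  (3,4) → (φ(3),φ(4)) = (3,6) ∈ E(G2) ✓
  (3,5) → (φ(3),φ(5)) = (4,6) ∈ E(G2) ✓
  (4,6) → (φ(4),φ(6)) = (0,3) ∈ E(G2) ✓
All 9 edges of G1 map to edges of G2, and |E(G1)| = |E(G2)| = 9, so φ is a bijection on edges as well as vertices. Hence G1 ≅ G2.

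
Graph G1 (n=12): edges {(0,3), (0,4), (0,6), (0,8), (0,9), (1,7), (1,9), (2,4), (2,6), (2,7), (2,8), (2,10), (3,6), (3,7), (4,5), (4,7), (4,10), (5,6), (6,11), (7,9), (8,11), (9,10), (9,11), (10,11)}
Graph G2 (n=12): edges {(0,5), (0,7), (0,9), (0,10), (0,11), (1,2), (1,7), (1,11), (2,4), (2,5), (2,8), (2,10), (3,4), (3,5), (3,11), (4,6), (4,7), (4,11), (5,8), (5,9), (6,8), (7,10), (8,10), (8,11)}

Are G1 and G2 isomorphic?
Yes, isomorphic

The graphs are isomorphic.
One valid mapping φ: V(G1) → V(G2): 0→11, 1→9, 2→2, 3→3, 4→8, 5→6, 6→4, 7→5, 8→1, 9→0, 10→10, 11→7

Verify φ preserves adjacency — for each edge of G1, its image is an edge of G2:
  (0,3) → (φ(0),φ(3)) = (3,11) ∈ E(G2) ✓
  (0,4) → (φ(0),φ(4)) = (8,11) ∈ E(G2) ✓
  (0,6) → (φ(0),φ(6)) = (4,11) ∈ E(G2) ✓
  (0,8) → (φ(0),φ(8)) = (1,11) ∈ E(G2) ✓
  (0,9) → (φ(0),φ(9)) = (0,11) ∈ E(G2) ✓
  (1,7) → (φ(1),φ(7)) = (5,9) ∈ E(G2) ✓
  (1,9) → (φ(1),φ(9)) = (0,9) ∈ E(G2) ✓
  (2,4) → (φ(2),φ(4)) = (2,8) ∈ E(G2) ✓
  (2,6) → (φ(2),φ(6)) = (2,4) ∈ E(G2) ✓
  (2,7) → (φ(2),φ(7)) = (2,5) ∈ E(G2) ✓
  (2,8) → (φ(2),φ(8)) = (1,2) ∈ E(G2) ✓
  (2,10) → (φ(2),φ(10)) = (2,10) ∈ E(G2) ✓
  (3,6) → (φ(3),φ(6)) = (3,4) ∈ E(G2) ✓
  (3,7) → (φ(3),φ(7)) = (3,5) ∈ E(G2) ✓
  (4,5) → (φ(4),φ(5)) = (6,8) ∈ E(G2) ✓
  (4,7) → (φ(4),φ(7)) = (5,8) ∈ E(G2) ✓
  (4,10) → (φ(4),φ(10)) = (8,10) ∈ E(G2) ✓
  (5,6) → (φ(5),φ(6)) = (4,6) ∈ E(G2) ✓
  (6,11) → (φ(6),φ(11)) = (4,7) ∈ E(G2) ✓
  (7,9) → (φ(7),φ(9)) = (0,5) ∈ E(G2) ✓
  (8,11) → (φ(8),φ(11)) = (1,7) ∈ E(G2) ✓
  (9,10) → (φ(9),φ(10)) = (0,10) ∈ E(G2) ✓
  (9,11) → (φ(9),φ(11)) = (0,7) ∈ E(G2) ✓
  (10,11) → (φ(10),φ(11)) = (7,10) ∈ E(G2) ✓
All 24 edges of G1 map to edges of G2, and |E(G1)| = |E(G2)| = 24, so φ is a bijection on edges as well as vertices. Hence G1 ≅ G2.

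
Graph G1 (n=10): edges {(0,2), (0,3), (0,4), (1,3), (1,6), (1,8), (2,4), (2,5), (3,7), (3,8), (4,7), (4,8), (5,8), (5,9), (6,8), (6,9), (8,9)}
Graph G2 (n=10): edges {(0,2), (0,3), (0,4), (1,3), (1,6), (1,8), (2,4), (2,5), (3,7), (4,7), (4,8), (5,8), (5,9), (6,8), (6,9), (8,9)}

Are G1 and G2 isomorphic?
No, not isomorphic

The graphs are NOT isomorphic.

Counting edges: G1 has 17 edge(s); G2 has 16 edge(s).
Edge count is an isomorphism invariant (a bijection on vertices induces a bijection on edges), so differing edge counts rule out isomorphism.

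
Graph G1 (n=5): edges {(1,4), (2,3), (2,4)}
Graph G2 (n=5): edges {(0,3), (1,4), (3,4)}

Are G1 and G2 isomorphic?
Yes, isomorphic

The graphs are isomorphic.
One valid mapping φ: V(G1) → V(G2): 0→2, 1→1, 2→3, 3→0, 4→4

Verify φ preserves adjacency — for each edge of G1, its image is an edge of G2:
  (1,4) → (φ(1),φ(4)) = (1,4) ∈ E(G2) ✓
  (2,3) → (φ(2),φ(3)) = (0,3) ∈ E(G2) ✓
  (2,4) → (φ(2),φ(4)) = (3,4) ∈ E(G2) ✓
All 3 edges of G1 map to edges of G2, and |E(G1)| = |E(G2)| = 3, so φ is a bijection on edges as well as vertices. Hence G1 ≅ G2.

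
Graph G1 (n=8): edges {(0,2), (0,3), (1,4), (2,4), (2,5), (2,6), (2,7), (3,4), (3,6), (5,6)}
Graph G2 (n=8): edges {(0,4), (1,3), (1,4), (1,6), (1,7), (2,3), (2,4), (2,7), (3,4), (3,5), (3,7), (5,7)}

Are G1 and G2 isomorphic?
No, not isomorphic

The graphs are NOT isomorphic.

Degrees in G1: deg(0)=2, deg(1)=1, deg(2)=5, deg(3)=3, deg(4)=3, deg(5)=2, deg(6)=3, deg(7)=1.
Sorted degree sequence of G1: [5, 3, 3, 3, 2, 2, 1, 1].
Degrees in G2: deg(0)=1, deg(1)=4, deg(2)=3, deg(3)=5, deg(4)=4, deg(5)=2, deg(6)=1, deg(7)=4.
Sorted degree sequence of G2: [5, 4, 4, 4, 3, 2, 1, 1].
The (sorted) degree sequence is an isomorphism invariant, so since G1 and G2 have different degree sequences they cannot be isomorphic.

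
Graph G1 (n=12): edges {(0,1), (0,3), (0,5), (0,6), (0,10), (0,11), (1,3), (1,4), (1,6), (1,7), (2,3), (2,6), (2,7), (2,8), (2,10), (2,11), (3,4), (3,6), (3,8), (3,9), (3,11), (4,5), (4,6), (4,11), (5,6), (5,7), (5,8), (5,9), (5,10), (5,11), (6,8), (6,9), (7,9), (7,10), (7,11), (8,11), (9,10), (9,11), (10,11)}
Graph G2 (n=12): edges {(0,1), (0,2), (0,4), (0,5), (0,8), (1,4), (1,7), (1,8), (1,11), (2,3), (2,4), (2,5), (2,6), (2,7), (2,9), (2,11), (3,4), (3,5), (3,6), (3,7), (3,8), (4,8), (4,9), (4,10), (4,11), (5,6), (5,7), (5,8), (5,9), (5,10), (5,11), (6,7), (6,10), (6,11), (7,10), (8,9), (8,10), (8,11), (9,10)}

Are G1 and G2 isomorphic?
Yes, isomorphic

The graphs are isomorphic.
One valid mapping φ: V(G1) → V(G2): 0→11, 1→1, 2→10, 3→8, 4→0, 5→2, 6→4, 7→7, 8→9, 9→3, 10→6, 11→5

Verify φ preserves adjacency — for each edge of G1, its image is an edge of G2:
  (0,1) → (φ(0),φ(1)) = (1,11) ∈ E(G2) ✓
  (0,3) → (φ(0),φ(3)) = (8,11) ∈ E(G2) ✓
  (0,5) → (φ(0),φ(5)) = (2,11) ∈ E(G2) ✓
  (0,6) → (φ(0),φ(6)) = (4,11) ∈ E(G2) ✓
  (0,10) → (φ(0),φ(10)) = (6,11) ∈ E(G2) ✓
  (0,11) → (φ(0),φ(11)) = (5,11) ∈ E(G2) ✓
  (1,3) → (φ(1),φ(3)) = (1,8) ∈ E(G2) ✓
  (1,4) → (φ(1),φ(4)) = (0,1) ∈ E(G2) ✓
  (1,6) → (φ(1),φ(6)) = (1,4) ∈ E(G2) ✓
  (1,7) → (φ(1),φ(7)) = (1,7) ∈ E(G2) ✓
  (2,3) → (φ(2),φ(3)) = (8,10) ∈ E(G2) ✓
  (2,6) → (φ(2),φ(6)) = (4,10) ∈ E(G2) ✓
  (2,7) → (φ(2),φ(7)) = (7,10) ∈ E(G2) ✓
  (2,8) → (φ(2),φ(8)) = (9,10) ∈ E(G2) ✓
  (2,10) → (φ(2),φ(10)) = (6,10) ∈ E(G2) ✓
  (2,11) → (φ(2),φ(11)) = (5,10) ∈ E(G2) ✓
  (3,4) → (φ(3),φ(4)) = (0,8) ∈ E(G2) ✓
  (3,6) → (φ(3),φ(6)) = (4,8) ∈ E(G2) ✓
  (3,8) → (φ(3),φ(8)) = (8,9) ∈ E(G2) ✓
  (3,9) → (φ(3),φ(9)) = (3,8) ∈ E(G2) ✓
  (3,11) → (φ(3),φ(11)) = (5,8) ∈ E(G2) ✓
  (4,5) → (φ(4),φ(5)) = (0,2) ∈ E(G2) ✓
  (4,6) → (φ(4),φ(6)) = (0,4) ∈ E(G2) ✓
  (4,11) → (φ(4),φ(11)) = (0,5) ∈ E(G2) ✓
  (5,6) → (φ(5),φ(6)) = (2,4) ∈ E(G2) ✓
  (5,7) → (φ(5),φ(7)) = (2,7) ∈ E(G2) ✓
  (5,8) → (φ(5),φ(8)) = (2,9) ∈ E(G2) ✓
  (5,9) → (φ(5),φ(9)) = (2,3) ∈ E(G2) ✓
  (5,10) → (φ(5),φ(10)) = (2,6) ∈ E(G2) ✓
  (5,11) → (φ(5),φ(11)) = (2,5) ∈ E(G2) ✓
  (6,8) → (φ(6),φ(8)) = (4,9) ∈ E(G2) ✓
  (6,9) → (φ(6),φ(9)) = (3,4) ∈ E(G2) ✓
  (7,9) → (φ(7),φ(9)) = (3,7) ∈ E(G2) ✓
  (7,10) → (φ(7),φ(10)) = (6,7) ∈ E(G2) ✓
  (7,11) → (φ(7),φ(11)) = (5,7) ∈ E(G2) ✓
  (8,11) → (φ(8),φ(11)) = (5,9) ∈ E(G2) ✓
  (9,10) → (φ(9),φ(10)) = (3,6) ∈ E(G2) ✓
  (9,11) → (φ(9),φ(11)) = (3,5) ∈ E(G2) ✓
  (10,11) → (φ(10),φ(11)) = (5,6) ∈ E(G2) ✓
All 39 edges of G1 map to edges of G2, and |E(G1)| = |E(G2)| = 39, so φ is a bijection on edges as well as vertices. Hence G1 ≅ G2.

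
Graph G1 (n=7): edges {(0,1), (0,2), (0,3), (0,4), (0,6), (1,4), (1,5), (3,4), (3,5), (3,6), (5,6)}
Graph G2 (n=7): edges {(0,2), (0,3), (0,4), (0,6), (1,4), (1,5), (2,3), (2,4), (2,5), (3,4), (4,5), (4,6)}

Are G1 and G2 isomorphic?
No, not isomorphic

The graphs are NOT isomorphic.

Counting triangles (3-cliques): G1 has 4, G2 has 7.
Triangle count is an isomorphism invariant, so differing triangle counts rule out isomorphism.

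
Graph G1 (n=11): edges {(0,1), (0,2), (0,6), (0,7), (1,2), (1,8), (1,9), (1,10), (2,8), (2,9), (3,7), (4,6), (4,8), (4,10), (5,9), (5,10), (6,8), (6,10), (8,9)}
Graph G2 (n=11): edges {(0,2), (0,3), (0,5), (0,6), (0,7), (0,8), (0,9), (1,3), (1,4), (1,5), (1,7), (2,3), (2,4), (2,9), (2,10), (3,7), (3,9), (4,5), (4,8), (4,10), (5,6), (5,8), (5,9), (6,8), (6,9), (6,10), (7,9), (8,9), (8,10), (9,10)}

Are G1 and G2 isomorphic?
No, not isomorphic

The graphs are NOT isomorphic.

Degrees in G1: deg(0)=4, deg(1)=5, deg(2)=4, deg(3)=1, deg(4)=3, deg(5)=2, deg(6)=4, deg(7)=2, deg(8)=5, deg(9)=4, deg(10)=4.
Sorted degree sequence of G1: [5, 5, 4, 4, 4, 4, 4, 3, 2, 2, 1].
Degrees in G2: deg(0)=7, deg(1)=4, deg(2)=5, deg(3)=5, deg(4)=5, deg(5)=6, deg(6)=5, deg(7)=4, deg(8)=6, deg(9)=8, deg(10)=5.
Sorted degree sequence of G2: [8, 7, 6, 6, 5, 5, 5, 5, 5, 4, 4].
The (sorted) degree sequence is an isomorphism invariant, so since G1 and G2 have different degree sequences they cannot be isomorphic.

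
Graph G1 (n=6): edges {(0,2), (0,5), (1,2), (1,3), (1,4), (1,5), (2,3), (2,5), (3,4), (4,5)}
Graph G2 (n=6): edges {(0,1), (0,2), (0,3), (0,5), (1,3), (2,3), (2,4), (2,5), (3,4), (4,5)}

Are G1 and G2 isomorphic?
Yes, isomorphic

The graphs are isomorphic.
One valid mapping φ: V(G1) → V(G2): 0→1, 1→2, 2→0, 3→5, 4→4, 5→3

Verify φ preserves adjacency — for each edge of G1, its image is an edge of G2:
  (0,2) → (φ(0),φ(2)) = (0,1) ∈ E(G2) ✓
  (0,5) → (φ(0),φ(5)) = (1,3) ∈ E(G2) ✓
  (1,2) → (φ(1),φ(2)) = (0,2) ∈ E(G2) ✓
  (1,3) → (φ(1),φ(3)) = (2,5) ∈ E(G2) ✓
  (1,4) → (φ(1),φ(4)) = (2,4) ∈ E(G2) ✓
  (1,5) → (φ(1),φ(5)) = (2,3) ∈ E(G2) ✓
  (2,3) → (φ(2),φ(3)) = (0,5) ∈ E(G2) ✓
  (2,5) → (φ(2),φ(5)) = (0,3) ∈ E(G2) ✓
  (3,4) → (φ(3),φ(4)) = (4,5) ∈ E(G2) ✓
  (4,5) → (φ(4),φ(5)) = (3,4) ∈ E(G2) ✓
All 10 edges of G1 map to edges of G2, and |E(G1)| = |E(G2)| = 10, so φ is a bijection on edges as well as vertices. Hence G1 ≅ G2.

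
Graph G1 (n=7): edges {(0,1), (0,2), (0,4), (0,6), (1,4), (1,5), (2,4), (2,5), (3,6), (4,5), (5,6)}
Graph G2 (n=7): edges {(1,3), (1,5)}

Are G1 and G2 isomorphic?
No, not isomorphic

The graphs are NOT isomorphic.

Connected components of G1: 1 component(s) with vertex sets [[0, 1, 2, 3, 4, 5, 6]], sizes [7].
Connected components of G2: 5 component(s) with vertex sets [[0], [2], [4], [6], [1, 3, 5]], sizes [1, 1, 1, 1, 3].
The number of connected components (and the multiset of component sizes) is an isomorphism invariant — an isomorphism maps each component of G1 bijectively onto a component of G2. Since G1 has 1 component(s) and G2 has 5, they cannot be isomorphic.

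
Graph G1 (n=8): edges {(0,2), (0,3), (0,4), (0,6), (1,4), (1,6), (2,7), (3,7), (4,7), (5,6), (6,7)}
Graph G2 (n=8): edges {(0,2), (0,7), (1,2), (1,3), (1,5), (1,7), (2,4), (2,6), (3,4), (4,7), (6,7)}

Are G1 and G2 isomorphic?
Yes, isomorphic

The graphs are isomorphic.
One valid mapping φ: V(G1) → V(G2): 0→2, 1→3, 2→6, 3→0, 4→4, 5→5, 6→1, 7→7

Verify φ preserves adjacency — for each edge of G1, its image is an edge of G2:
  (0,2) → (φ(0),φ(2)) = (2,6) ∈ E(G2) ✓
  (0,3) → (φ(0),φ(3)) = (0,2) ∈ E(G2) ✓
  (0,4) → (φ(0),φ(4)) = (2,4) ∈ E(G2) ✓
  (0,6) → (φ(0),φ(6)) = (1,2) ∈ E(G2) ✓
  (1,4) → (φ(1),φ(4)) = (3,4) ∈ E(G2) ✓
  (1,6) → (φ(1),φ(6)) = (1,3) ∈ E(G2) ✓
  (2,7) → (φ(2),φ(7)) = (6,7) ∈ E(G2) ✓
  (3,7) → (φ(3),φ(7)) = (0,7) ∈ E(G2) ✓
  (4,7) → (φ(4),φ(7)) = (4,7) ∈ E(G2) ✓
  (5,6) → (φ(5),φ(6)) = (1,5) ∈ E(G2) ✓
  (6,7) → (φ(6),φ(7)) = (1,7) ∈ E(G2) ✓
All 11 edges of G1 map to edges of G2, and |E(G1)| = |E(G2)| = 11, so φ is a bijection on edges as well as vertices. Hence G1 ≅ G2.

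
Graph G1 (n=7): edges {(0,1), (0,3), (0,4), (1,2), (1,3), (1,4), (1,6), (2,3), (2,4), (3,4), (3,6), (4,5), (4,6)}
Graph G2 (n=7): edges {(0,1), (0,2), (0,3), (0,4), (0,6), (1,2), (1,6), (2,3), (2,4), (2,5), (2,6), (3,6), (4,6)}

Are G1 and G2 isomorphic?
Yes, isomorphic

The graphs are isomorphic.
One valid mapping φ: V(G1) → V(G2): 0→3, 1→6, 2→4, 3→0, 4→2, 5→5, 6→1

Verify φ preserves adjacency — for each edge of G1, its image is an edge of G2:
  (0,1) → (φ(0),φ(1)) = (3,6) ∈ E(G2) ✓
  (0,3) → (φ(0),φ(3)) = (0,3) ∈ E(G2) ✓
  (0,4) → (φ(0),φ(4)) = (2,3) ∈ E(G2) ✓
  (1,2) → (φ(1),φ(2)) = (4,6) ∈ E(G2) ✓
  (1,3) → (φ(1),φ(3)) = (0,6) ∈ E(G2) ✓
  (1,4) → (φ(1),φ(4)) = (2,6) ∈ E(G2) ✓
  (1,6) → (φ(1),φ(6)) = (1,6) ∈ E(G2) ✓
  (2,3) → (φ(2),φ(3)) = (0,4) ∈ E(G2) ✓
  (2,4) → (φ(2),φ(4)) = (2,4) ∈ E(G2) ✓
  (3,4) → (φ(3),φ(4)) = (0,2) ∈ E(G2) ✓
  (3,6) → (φ(3),φ(6)) = (0,1) ∈ E(G2) ✓
  (4,5) → (φ(4),φ(5)) = (2,5) ∈ E(G2) ✓
  (4,6) → (φ(4),φ(6)) = (1,2) ∈ E(G2) ✓
All 13 edges of G1 map to edges of G2, and |E(G1)| = |E(G2)| = 13, so φ is a bijection on edges as well as vertices. Hence G1 ≅ G2.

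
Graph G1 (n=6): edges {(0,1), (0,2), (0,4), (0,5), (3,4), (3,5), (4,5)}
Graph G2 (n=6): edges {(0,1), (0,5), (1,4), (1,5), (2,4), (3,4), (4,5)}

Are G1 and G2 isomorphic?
Yes, isomorphic

The graphs are isomorphic.
One valid mapping φ: V(G1) → V(G2): 0→4, 1→2, 2→3, 3→0, 4→5, 5→1

Verify φ preserves adjacency — for each edge of G1, its image is an edge of G2:
  (0,1) → (φ(0),φ(1)) = (2,4) ∈ E(G2) ✓
  (0,2) → (φ(0),φ(2)) = (3,4) ∈ E(G2) ✓
  (0,4) → (φ(0),φ(4)) = (4,5) ∈ E(G2) ✓
  (0,5) → (φ(0),φ(5)) = (1,4) ∈ E(G2) ✓
  (3,4) → (φ(3),φ(4)) = (0,5) ∈ E(G2) ✓
  (3,5) → (φ(3),φ(5)) = (0,1) ∈ E(G2) ✓
  (4,5) → (φ(4),φ(5)) = (1,5) ∈ E(G2) ✓
All 7 edges of G1 map to edges of G2, and |E(G1)| = |E(G2)| = 7, so φ is a bijection on edges as well as vertices. Hence G1 ≅ G2.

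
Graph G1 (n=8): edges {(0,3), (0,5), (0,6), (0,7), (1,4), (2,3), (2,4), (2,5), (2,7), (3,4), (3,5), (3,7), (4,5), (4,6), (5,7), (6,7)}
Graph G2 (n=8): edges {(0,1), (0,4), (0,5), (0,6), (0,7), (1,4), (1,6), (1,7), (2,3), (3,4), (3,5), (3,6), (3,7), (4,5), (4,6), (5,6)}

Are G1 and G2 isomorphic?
Yes, isomorphic

The graphs are isomorphic.
One valid mapping φ: V(G1) → V(G2): 0→1, 1→2, 2→5, 3→6, 4→3, 5→4, 6→7, 7→0

Verify φ preserves adjacency — for each edge of G1, its image is an edge of G2:
  (0,3) → (φ(0),φ(3)) = (1,6) ∈ E(G2) ✓
  (0,5) → (φ(0),φ(5)) = (1,4) ∈ E(G2) ✓
  (0,6) → (φ(0),φ(6)) = (1,7) ∈ E(G2) ✓
  (0,7) → (φ(0),φ(7)) = (0,1) ∈ E(G2) ✓
  (1,4) → (φ(1),φ(4)) = (2,3) ∈ E(G2) ✓
  (2,3) → (φ(2),φ(3)) = (5,6) ∈ E(G2) ✓
  (2,4) → (φ(2),φ(4)) = (3,5) ∈ E(G2) ✓
  (2,5) → (φ(2),φ(5)) = (4,5) ∈ E(G2) ✓
  (2,7) → (φ(2),φ(7)) = (0,5) ∈ E(G2) ✓
  (3,4) → (φ(3),φ(4)) = (3,6) ∈ E(G2) ✓
  (3,5) → (φ(3),φ(5)) = (4,6) ∈ E(G2) ✓
  (3,7) → (φ(3),φ(7)) = (0,6) ∈ E(G2) ✓
  (4,5) → (φ(4),φ(5)) = (3,4) ∈ E(G2) ✓
  (4,6) → (φ(4),φ(6)) = (3,7) ∈ E(G2) ✓
  (5,7) → (φ(5),φ(7)) = (0,4) ∈ E(G2) ✓
  (6,7) → (φ(6),φ(7)) = (0,7) ∈ E(G2) ✓
All 16 edges of G1 map to edges of G2, and |E(G1)| = |E(G2)| = 16, so φ is a bijection on edges as well as vertices. Hence G1 ≅ G2.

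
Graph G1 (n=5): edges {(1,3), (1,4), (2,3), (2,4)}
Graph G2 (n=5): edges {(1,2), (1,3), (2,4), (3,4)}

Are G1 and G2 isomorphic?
Yes, isomorphic

The graphs are isomorphic.
One valid mapping φ: V(G1) → V(G2): 0→0, 1→2, 2→3, 3→4, 4→1

Verify φ preserves adjacency — for each edge of G1, its image is an edge of G2:
  (1,3) → (φ(1),φ(3)) = (2,4) ∈ E(G2) ✓
  (1,4) → (φ(1),φ(4)) = (1,2) ∈ E(G2) ✓
  (2,3) → (φ(2),φ(3)) = (3,4) ∈ E(G2) ✓
  (2,4) → (φ(2),φ(4)) = (1,3) ∈ E(G2) ✓
All 4 edges of G1 map to edges of G2, and |E(G1)| = |E(G2)| = 4, so φ is a bijection on edges as well as vertices. Hence G1 ≅ G2.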